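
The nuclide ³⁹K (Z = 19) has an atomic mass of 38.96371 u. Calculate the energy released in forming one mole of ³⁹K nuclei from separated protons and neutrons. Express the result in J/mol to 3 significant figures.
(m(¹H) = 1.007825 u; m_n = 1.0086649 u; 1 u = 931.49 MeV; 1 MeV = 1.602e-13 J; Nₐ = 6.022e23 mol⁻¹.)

Total constituent mass: 19 × 1.007825 + 20 × 1.0086649 = 39.3219730 u
The mass defect is 39.3219730 − 38.96371 = 0.3582630 u.
Converting to energy: 0.3582630 u × 931.49 MeV/u = 333.718 MeV
Per nucleus in joules: 333.718 MeV × 1.602e-13 J/MeV = 5.3462e-11 J
Per mole: 5.3462e-11 J × 6.022e23 mol⁻¹ = 3.2195e+13 J/mol

3.22e+13 J/mol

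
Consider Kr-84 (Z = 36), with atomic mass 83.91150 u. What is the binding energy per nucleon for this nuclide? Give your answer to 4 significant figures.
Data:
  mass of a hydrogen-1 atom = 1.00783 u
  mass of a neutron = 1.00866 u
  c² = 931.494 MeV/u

The nucleus contains 36 protons and 84 − 36 = 48 neutrons.
Σm = 36·m(¹H) + 48·m_n = 36.28188 + 48.41568 = 84.69756 u
The mass defect is 84.69756 − 83.91150 = 0.78606 u.
Converting to energy: 0.78606 u × 931.494 MeV/u = 732.210 MeV
BE/A = 732.210 MeV / 84 = 8.717 MeV/nucleon

8.717 MeV/nucleon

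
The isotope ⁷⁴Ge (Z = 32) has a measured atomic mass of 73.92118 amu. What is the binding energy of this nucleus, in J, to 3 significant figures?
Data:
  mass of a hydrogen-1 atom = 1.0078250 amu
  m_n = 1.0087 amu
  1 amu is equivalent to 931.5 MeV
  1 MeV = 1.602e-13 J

Z = 32, so N = A − Z = 74 − 32 = 42.
Total constituent mass: 32 × 1.0078250 + 42 × 1.0087 = 74.6158000 amu
Mass defect Δm = 74.6158000 − 73.92118 = 0.6946200 amu
Converting to energy: 0.6946200 amu × 931.5 MeV/amu = 647.039 MeV
In joules: 647.039 MeV × 1.602e-13 J/MeV = 1.0366e-10 J

1.04e-10 J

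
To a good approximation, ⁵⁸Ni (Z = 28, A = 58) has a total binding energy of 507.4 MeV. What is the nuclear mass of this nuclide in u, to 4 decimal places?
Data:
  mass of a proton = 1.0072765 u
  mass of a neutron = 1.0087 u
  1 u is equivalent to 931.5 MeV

57.9200 u

Mass defect = 507.4 MeV / (931.5 MeV/u) = 0.544713 u
Constituent mass = 28(1.0072765) + 30(1.0087) = 58.4647420 u
Nuclear mass = 58.4647420 − 0.544713 = 57.9200290 u ≈ 57.9200 u (to 4 decimal places)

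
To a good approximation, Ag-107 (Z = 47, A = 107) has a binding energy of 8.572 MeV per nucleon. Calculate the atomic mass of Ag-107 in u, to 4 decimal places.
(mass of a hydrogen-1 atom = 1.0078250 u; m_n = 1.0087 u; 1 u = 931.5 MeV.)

Total binding energy = 107 × 8.572 = 917.204 MeV
Mass defect = 917.204 MeV / (931.5 MeV/u) = 0.984653 u
Constituent mass = 47(1.0078250) + 60(1.0087) = 107.8897750 u
Atomic mass = 107.8897750 − 0.984653 = 106.9051220 u ≈ 106.9051 u (to 4 decimal places)

106.9051 u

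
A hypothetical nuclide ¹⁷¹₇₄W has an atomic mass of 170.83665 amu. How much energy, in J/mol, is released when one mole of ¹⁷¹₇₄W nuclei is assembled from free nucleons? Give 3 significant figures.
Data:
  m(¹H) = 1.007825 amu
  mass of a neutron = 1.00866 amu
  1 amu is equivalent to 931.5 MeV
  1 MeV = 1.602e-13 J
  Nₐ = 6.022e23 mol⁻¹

1.42e+14 J/mol

The nucleus contains 74 protons and 171 − 74 = 97 neutrons.
Σm = 74·m(¹H) + 97·m_n = 74.579050 + 97.84002 = 172.419070 amu
Mass defect Δm = 172.419070 − 170.83665 = 1.582420 amu
Converting to energy: 1.582420 amu × 931.5 MeV/amu = 1474.02 MeV
Per nucleus in joules: 1474.02 MeV × 1.602e-13 J/MeV = 2.3614e-10 J
Per mole: 2.3614e-10 J × 6.022e23 mol⁻¹ = 1.4220e+14 J/mol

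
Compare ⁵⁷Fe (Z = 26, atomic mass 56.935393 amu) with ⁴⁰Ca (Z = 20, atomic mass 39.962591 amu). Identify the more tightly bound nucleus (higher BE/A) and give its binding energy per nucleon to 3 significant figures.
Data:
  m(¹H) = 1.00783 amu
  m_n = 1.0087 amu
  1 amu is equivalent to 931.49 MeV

⁵⁷Fe: Σm = 26(1.00783) + 31(1.0087) = 57.47328 amu; Δm = 0.537887 amu; E_B = 501.04 MeV; E_B/A = 8.790 MeV
⁴⁰Ca: Σm = 20(1.00783) + 20(1.0087) = 40.33060 amu; Δm = 0.368009 amu; E_B = 342.80 MeV; E_B/A = 8.570 MeV
⁵⁷Fe has the higher binding energy per nucleon, so it is the more tightly bound nucleus.

⁵⁷Fe; 8.79 MeV/nucleon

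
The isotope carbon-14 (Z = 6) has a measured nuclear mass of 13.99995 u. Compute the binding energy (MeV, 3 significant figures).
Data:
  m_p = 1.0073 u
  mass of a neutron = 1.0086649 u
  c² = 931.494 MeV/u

105 MeV

Total constituent mass: 6 × 1.0073 + 8 × 1.0086649 = 14.1131192 u
Δm = 14.1131192 − 13.99995 = 0.1131692 u
E_B = 0.1131692 × 931.494 = 105.416 MeV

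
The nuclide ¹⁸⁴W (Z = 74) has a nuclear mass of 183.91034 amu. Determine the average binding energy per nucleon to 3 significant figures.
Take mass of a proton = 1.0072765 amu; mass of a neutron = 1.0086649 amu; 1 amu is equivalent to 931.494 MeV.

8.01 MeV/nucleon

Z = 74, so N = A − Z = 184 − 74 = 110.
Σm = 74·m_p + 110·m_n = 74.5384610 + 110.9531390 = 185.4916000 amu
Δm = 185.4916000 − 183.91034 = 1.5812600 amu
E_B = 1.5812600 × 931.494 = 1472.93 MeV
Dividing by A = 184 gives 8.005 MeV per nucleon.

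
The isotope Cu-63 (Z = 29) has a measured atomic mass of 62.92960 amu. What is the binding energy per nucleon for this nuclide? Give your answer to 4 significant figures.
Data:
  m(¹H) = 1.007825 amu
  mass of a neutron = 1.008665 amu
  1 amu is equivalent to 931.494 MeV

Σm = 29·m(¹H) + 34·m_n = 29.226925 + 34.294610 = 63.521535 amu
Mass defect Δm = 63.521535 − 62.92960 = 0.591935 amu
Binding energy = Δm·c² = 0.591935 × 931.494 MeV/amu = 551.384 MeV
Dividing by A = 63 gives 8.752 MeV per nucleon.

8.752 MeV/nucleon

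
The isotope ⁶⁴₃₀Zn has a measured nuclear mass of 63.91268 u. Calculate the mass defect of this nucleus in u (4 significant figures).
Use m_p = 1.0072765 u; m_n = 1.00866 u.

Total constituent mass: 30 × 1.0072765 + 34 × 1.00866 = 64.5127350 u
The mass defect is 64.5127350 − 63.91268 = 0.6000550 u.

0.6001 u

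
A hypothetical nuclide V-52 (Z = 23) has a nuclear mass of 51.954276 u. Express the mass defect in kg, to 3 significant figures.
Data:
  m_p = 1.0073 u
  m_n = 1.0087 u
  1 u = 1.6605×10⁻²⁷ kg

7.74e-28 kg

The nucleus contains 23 protons and 52 − 23 = 29 neutrons.
Σm = 23·m_p + 29·m_n = 23.1679 + 29.2523 = 52.4202 u
The mass defect is 52.4202 − 51.954276 = 0.465924 u.
In SI units: 0.465924 u × 1.6605×10⁻²⁷ kg/u = 7.7367e-28 kg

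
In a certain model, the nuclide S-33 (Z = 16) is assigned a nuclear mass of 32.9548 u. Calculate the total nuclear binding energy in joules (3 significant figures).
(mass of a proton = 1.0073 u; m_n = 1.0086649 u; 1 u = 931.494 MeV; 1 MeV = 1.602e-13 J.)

4.62e-11 J

Σm = 16·m_p + 17·m_n = 16.1168 + 17.1473033 = 33.2641033 u
The mass defect is 33.2641033 − 32.9548 = 0.3093033 u.
Binding energy = Δm·c² = 0.3093033 × 931.494 MeV/u = 288.114 MeV
In joules: 288.114 MeV × 1.602e-13 J/MeV = 4.6156e-11 J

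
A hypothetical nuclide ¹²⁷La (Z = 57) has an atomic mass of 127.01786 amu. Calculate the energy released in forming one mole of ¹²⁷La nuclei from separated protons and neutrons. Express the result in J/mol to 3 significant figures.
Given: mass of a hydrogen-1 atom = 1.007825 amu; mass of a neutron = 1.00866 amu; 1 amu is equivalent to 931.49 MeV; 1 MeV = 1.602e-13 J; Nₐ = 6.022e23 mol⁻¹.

Total constituent mass: 57 × 1.007825 + 70 × 1.00866 = 128.052225 amu
The mass defect is 128.052225 − 127.01786 = 1.034365 amu.
Binding energy = Δm·c² = 1.034365 × 931.49 MeV/amu = 963.501 MeV
Per nucleus in joules: 963.501 MeV × 1.602e-13 J/MeV = 1.54353e-10 J
Per mole: 1.54353e-10 J × 6.022e23 mol⁻¹ = 9.2951e+13 J/mol

9.30e+13 J/mol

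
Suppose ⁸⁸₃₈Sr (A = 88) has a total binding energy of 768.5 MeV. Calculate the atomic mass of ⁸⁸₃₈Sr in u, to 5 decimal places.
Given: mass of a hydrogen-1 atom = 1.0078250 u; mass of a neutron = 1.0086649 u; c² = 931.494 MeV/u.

Mass defect = 768.5 MeV / (931.494 MeV/u) = 0.8250187 u
Constituent mass = 38(1.0078250) + 50(1.0086649) = 88.7305950 u
Atomic mass = 88.7305950 − 0.8250187 = 87.9055763 u ≈ 87.90558 u (to 5 decimal places)

87.90558 u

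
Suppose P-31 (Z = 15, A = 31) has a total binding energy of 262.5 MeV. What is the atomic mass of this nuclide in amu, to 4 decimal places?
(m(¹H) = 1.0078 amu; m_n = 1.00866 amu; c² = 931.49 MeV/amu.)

30.9738 amu

Mass defect = 262.5 MeV / (931.49 MeV/amu) = 0.281807 amu
Constituent mass = 15(1.0078) + 16(1.00866) = 31.25556 amu
Atomic mass = 31.25556 − 0.281807 = 30.973753 amu ≈ 30.9738 amu (to 4 decimal places)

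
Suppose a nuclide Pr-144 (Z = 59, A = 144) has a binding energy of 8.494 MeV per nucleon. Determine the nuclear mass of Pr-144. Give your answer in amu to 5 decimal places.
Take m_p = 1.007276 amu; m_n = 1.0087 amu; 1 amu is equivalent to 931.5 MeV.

Total binding energy = 144 × 8.494 = 1223.136 MeV
Mass defect = 1223.136 MeV / (931.5 MeV/amu) = 1.3130821 amu
Constituent mass = 59(1.007276) + 85(1.0087) = 145.168784 amu
Nuclear mass = 145.168784 − 1.3130821 = 143.8557019 amu ≈ 143.85570 amu (to 5 decimal places)

143.85570 amu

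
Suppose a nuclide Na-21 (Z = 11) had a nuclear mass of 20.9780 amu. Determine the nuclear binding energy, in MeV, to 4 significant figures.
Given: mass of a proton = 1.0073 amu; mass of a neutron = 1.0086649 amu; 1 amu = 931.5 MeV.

Σm = 11·m_p + 10·m_n = 11.0803 + 10.0866490 = 21.1669490 amu
Δm = 21.1669490 − 20.9780 = 0.1889490 amu
Binding energy = Δm·c² = 0.1889490 × 931.5 MeV/amu = 176.006 MeV

176.0 MeV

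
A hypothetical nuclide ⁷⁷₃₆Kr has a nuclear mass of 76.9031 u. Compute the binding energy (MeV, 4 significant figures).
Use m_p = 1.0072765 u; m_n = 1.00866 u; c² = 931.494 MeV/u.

665.0 MeV

Mass of separated nucleons = 36(1.0072765) + 41(1.00866) = 36.2619540 + 41.35506 = 77.6170140 u
Δm = 77.6170140 − 76.9031 = 0.7139140 u
Converting to energy: 0.7139140 u × 931.494 MeV/u = 665.007 MeV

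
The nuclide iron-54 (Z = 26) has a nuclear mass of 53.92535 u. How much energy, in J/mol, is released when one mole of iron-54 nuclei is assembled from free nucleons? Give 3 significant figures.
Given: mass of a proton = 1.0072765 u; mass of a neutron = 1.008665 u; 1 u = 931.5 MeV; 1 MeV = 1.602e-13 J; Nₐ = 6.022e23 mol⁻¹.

Total constituent mass: 26 × 1.0072765 + 28 × 1.008665 = 54.4318090 u
Δm = 54.4318090 − 53.92535 = 0.5064590 u
Binding energy = Δm·c² = 0.5064590 × 931.5 MeV/u = 471.767 MeV
Per nucleus in joules: 471.767 MeV × 1.602e-13 J/MeV = 7.5577e-11 J
Per mole: 7.5577e-11 J × 6.022e23 mol⁻¹ = 4.5512e+13 J/mol

4.55e+13 J/mol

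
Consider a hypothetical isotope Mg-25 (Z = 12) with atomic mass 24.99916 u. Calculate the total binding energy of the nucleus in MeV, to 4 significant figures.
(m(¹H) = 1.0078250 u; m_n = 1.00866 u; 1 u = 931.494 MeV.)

Mass of separated nucleons = 12(1.0078250) + 13(1.00866) = 12.0939000 + 13.11258 = 25.2064800 u
Δm = 25.2064800 − 24.99916 = 0.2073200 u
E_B = 0.2073200 × 931.494 = 193.117 MeV

193.1 MeV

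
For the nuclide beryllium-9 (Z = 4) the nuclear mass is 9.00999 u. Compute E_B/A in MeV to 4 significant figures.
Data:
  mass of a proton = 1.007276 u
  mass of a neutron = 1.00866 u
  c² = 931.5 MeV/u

6.460 MeV/nucleon

The nucleus contains 4 protons and 9 − 4 = 5 neutrons.
Σm = 4·m_p + 5·m_n = 4.029104 + 5.04330 = 9.072404 u
The mass defect is 9.072404 − 9.00999 = 0.062414 u.
Converting to energy: 0.062414 u × 931.5 MeV/u = 58.1386 MeV
Per nucleon: 58.1386 / 9 = 6.460 MeV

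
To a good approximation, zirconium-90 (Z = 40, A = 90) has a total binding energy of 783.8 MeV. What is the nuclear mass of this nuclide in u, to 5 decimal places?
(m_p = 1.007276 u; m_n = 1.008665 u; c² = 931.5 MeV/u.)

Mass defect = 783.8 MeV / (931.5 MeV/u) = 0.8414385 u
Constituent mass = 40(1.007276) + 50(1.008665) = 90.724290 u
Nuclear mass = 90.724290 − 0.8414385 = 89.8828515 u ≈ 89.88285 u (to 5 decimal places)

89.88285 u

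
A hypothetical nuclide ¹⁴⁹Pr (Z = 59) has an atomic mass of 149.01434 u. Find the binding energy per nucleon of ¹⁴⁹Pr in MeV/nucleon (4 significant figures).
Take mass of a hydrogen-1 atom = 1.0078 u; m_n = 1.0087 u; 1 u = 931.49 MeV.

Total constituent mass: 59 × 1.0078 + 90 × 1.0087 = 150.2432 u
The mass defect is 150.2432 − 149.01434 = 1.22886 u.
Binding energy = Δm·c² = 1.22886 × 931.49 MeV/u = 1144.67 MeV
Per nucleon: 1144.67 / 149 = 7.682 MeV

7.682 MeV/nucleon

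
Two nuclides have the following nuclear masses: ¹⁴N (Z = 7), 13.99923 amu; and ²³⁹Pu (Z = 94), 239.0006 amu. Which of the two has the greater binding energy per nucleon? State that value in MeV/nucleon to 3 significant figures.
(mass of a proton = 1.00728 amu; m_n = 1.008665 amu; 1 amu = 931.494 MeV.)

²³⁹Pu; 7.56 MeV/nucleon

¹⁴N: Σm = 7(1.00728) + 7(1.008665) = 14.111615 amu; Δm = 0.112385 amu; E_B = 104.69 MeV; E_B/A = 7.478 MeV
²³⁹Pu: Σm = 94(1.00728) + 145(1.008665) = 240.940745 amu; Δm = 1.940145 amu; E_B = 1807.2 MeV; E_B/A = 7.562 MeV
²³⁹Pu has the higher binding energy per nucleon, so it is the more tightly bound nucleus.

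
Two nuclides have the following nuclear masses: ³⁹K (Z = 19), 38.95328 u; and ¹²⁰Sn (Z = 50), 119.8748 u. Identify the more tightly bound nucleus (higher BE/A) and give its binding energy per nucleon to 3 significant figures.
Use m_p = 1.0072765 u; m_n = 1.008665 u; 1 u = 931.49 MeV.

³⁹K: Σm = 19(1.0072765) + 20(1.008665) = 39.3115535 u; Δm = 0.3582735 u; E_B = 333.73 MeV; E_B/A = 8.557 MeV
¹²⁰Sn: Σm = 50(1.0072765) + 70(1.008665) = 120.9703750 u; Δm = 1.0955750 u; E_B = 1020.5 MeV; E_B/A = 8.504 MeV
³⁹K has the higher binding energy per nucleon, so it is the more tightly bound nucleus.

³⁹K; 8.56 MeV/nucleon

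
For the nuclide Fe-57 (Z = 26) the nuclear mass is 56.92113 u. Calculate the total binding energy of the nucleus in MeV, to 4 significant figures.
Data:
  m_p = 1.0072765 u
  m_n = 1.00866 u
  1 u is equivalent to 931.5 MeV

499.8 MeV

Σm = 26·m_p + 31·m_n = 26.1891890 + 31.26846 = 57.4576490 u
The mass defect is 57.4576490 − 56.92113 = 0.5365190 u.
E_B = 0.5365190 × 931.5 = 499.767 MeV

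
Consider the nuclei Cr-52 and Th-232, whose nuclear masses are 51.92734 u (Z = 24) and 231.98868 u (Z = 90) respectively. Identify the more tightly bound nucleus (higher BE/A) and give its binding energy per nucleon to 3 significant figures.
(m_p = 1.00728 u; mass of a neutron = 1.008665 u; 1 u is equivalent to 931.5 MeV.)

Cr-52; 8.78 MeV/nucleon

Cr-52: Σm = 24(1.00728) + 28(1.008665) = 52.417340 u; Δm = 0.490000 u; E_B = 456.44 MeV; E_B/A = 8.778 MeV
Th-232: Σm = 90(1.00728) + 142(1.008665) = 233.885630 u; Δm = 1.896950 u; E_B = 1767.0 MeV; E_B/A = 7.616 MeV
Cr-52 has the higher binding energy per nucleon, so it is the more tightly bound nucleus.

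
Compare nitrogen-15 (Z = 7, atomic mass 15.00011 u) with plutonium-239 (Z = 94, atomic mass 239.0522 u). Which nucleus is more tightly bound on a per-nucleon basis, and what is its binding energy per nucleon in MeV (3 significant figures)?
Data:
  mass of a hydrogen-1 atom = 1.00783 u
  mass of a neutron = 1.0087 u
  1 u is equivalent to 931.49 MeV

nitrogen-15: Σm = 7(1.00783) + 8(1.0087) = 15.12441 u; Δm = 0.12430 u; E_B = 115.78 MeV; E_B/A = 7.719 MeV
plutonium-239: Σm = 94(1.00783) + 145(1.0087) = 240.99752 u; Δm = 1.94532 u; E_B = 1812.0 MeV; E_B/A = 7.582 MeV
nitrogen-15 has the higher binding energy per nucleon, so it is the more tightly bound nucleus.

nitrogen-15; 7.72 MeV/nucleon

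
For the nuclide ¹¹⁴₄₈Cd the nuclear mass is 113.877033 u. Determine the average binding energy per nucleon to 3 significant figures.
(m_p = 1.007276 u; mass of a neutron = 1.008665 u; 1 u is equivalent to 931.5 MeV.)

Z = 48, so N = A − Z = 114 − 48 = 66.
Total constituent mass: 48 × 1.007276 + 66 × 1.008665 = 114.921138 u
Mass defect Δm = 114.921138 − 113.877033 = 1.044105 u
E_B = 1.044105 × 931.5 = 972.584 MeV
Per nucleon: 972.584 / 114 = 8.531 MeV

8.53 MeV/nucleon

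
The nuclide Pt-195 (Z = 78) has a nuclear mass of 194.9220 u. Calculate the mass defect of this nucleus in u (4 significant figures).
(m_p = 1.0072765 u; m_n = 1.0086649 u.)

1.659 u

Z = 78, so N = A − Z = 195 − 78 = 117.
Σm = 78·m_p + 117·m_n = 78.5675670 + 118.0137933 = 196.5813603 u
The mass defect is 196.5813603 − 194.9220 = 1.6593603 u.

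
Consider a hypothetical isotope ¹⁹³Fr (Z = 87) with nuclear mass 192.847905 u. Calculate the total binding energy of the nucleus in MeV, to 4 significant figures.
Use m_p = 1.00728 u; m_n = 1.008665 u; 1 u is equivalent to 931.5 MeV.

Total constituent mass: 87 × 1.00728 + 106 × 1.008665 = 194.551850 u
The mass defect is 194.551850 − 192.847905 = 1.703945 u.
Converting to energy: 1.703945 u × 931.5 MeV/u = 1587.22 MeV

1587 MeV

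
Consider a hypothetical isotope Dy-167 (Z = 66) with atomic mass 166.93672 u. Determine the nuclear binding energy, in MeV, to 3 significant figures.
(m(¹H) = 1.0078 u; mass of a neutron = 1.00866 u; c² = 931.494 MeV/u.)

The nucleus contains 66 protons and 167 − 66 = 101 neutrons.
Σm = 66·m(¹H) + 101·m_n = 66.5148 + 101.87466 = 168.38946 u
Mass defect Δm = 168.38946 − 166.93672 = 1.45274 u
Converting to energy: 1.45274 u × 931.494 MeV/u = 1353.22 MeV

1350 MeV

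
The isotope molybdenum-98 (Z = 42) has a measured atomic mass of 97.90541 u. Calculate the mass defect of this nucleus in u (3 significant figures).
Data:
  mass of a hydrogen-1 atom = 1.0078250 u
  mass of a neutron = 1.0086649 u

With 42 protons and 56 neutrons (A = 98):
Σm = 42·m(¹H) + 56·m_n = 42.3286500 + 56.4852344 = 98.8138844 u
Mass defect Δm = 98.8138844 − 97.90541 = 0.9084744 u

0.908 u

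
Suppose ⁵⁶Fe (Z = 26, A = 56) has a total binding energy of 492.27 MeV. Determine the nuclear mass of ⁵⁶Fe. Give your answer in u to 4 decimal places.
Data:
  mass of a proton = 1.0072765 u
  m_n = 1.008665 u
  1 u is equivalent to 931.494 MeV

Mass defect = 492.27 MeV / (931.494 MeV/u) = 0.528474 u
Constituent mass = 26(1.0072765) + 30(1.008665) = 56.4491390 u
Nuclear mass = 56.4491390 − 0.528474 = 55.9206650 u ≈ 55.9207 u (to 4 decimal places)

55.9207 u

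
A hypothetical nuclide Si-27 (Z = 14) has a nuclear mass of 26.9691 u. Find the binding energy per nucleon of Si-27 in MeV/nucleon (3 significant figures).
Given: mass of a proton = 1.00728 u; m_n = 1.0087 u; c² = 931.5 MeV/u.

8.48 MeV/nucleon

Σm = 14·m_p + 13·m_n = 14.10192 + 13.1131 = 27.21502 u
Δm = 27.21502 − 26.9691 = 0.24592 u
E_B = 0.24592 × 931.5 = 229.074 MeV
Dividing by A = 27 gives 8.484 MeV per nucleon.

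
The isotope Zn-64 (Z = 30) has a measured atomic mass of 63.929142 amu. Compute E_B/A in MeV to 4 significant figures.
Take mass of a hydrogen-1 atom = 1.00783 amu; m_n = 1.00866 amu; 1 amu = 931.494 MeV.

Mass of separated nucleons = 30(1.00783) + 34(1.00866) = 30.23490 + 34.29444 = 64.52934 amu
Δm = 64.52934 − 63.929142 = 0.600198 amu
Binding energy = Δm·c² = 0.600198 × 931.494 MeV/amu = 559.081 MeV
Per nucleon: 559.081 / 64 = 8.736 MeV

8.736 MeV/nucleon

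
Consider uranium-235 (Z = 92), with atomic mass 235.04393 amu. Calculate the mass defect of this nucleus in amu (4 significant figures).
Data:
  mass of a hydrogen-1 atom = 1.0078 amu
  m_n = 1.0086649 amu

Σm = 92·m(¹H) + 143·m_n = 92.7176 + 144.2390807 = 236.9566807 amu
Δm = 236.9566807 − 235.04393 = 1.9127507 amu

1.913 amu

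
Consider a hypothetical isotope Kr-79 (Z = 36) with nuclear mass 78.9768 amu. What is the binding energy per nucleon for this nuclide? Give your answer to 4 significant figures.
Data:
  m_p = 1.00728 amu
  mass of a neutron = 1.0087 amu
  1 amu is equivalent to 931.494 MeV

With 36 protons and 43 neutrons (A = 79):
Σm = 36·m_p + 43·m_n = 36.26208 + 43.3741 = 79.63618 amu
The mass defect is 79.63618 − 78.9768 = 0.65938 amu.
E_B = 0.65938 × 931.494 = 614.209 MeV
Dividing by A = 79 gives 7.775 MeV per nucleon.

7.775 MeV/nucleon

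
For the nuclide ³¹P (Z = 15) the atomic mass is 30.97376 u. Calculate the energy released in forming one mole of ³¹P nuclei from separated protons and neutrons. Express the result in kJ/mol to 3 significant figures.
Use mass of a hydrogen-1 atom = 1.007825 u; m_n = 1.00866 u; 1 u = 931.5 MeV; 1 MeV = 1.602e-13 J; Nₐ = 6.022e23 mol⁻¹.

The nucleus contains 15 protons and 31 − 15 = 16 neutrons.
Mass of separated nucleons = 15(1.007825) + 16(1.00866) = 15.117375 + 16.13856 = 31.255935 u
The mass defect is 31.255935 − 30.97376 = 0.282175 u.
E_B = 0.282175 × 931.5 = 262.846 MeV
Per nucleus in joules: 262.846 MeV × 1.602e-13 J/MeV = 4.2108e-11 J
Per mole: 4.2108e-11 J × 6.022e23 mol⁻¹ = 2.5357e+13 J/mol

2.54e+10 kJ/mol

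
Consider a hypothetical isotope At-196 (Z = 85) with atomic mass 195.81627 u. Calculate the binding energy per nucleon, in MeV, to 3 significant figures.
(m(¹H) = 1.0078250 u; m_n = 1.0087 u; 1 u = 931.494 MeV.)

8.62 MeV/nucleon

With 85 protons and 111 neutrons (A = 196):
Σm = 85·m(¹H) + 111·m_n = 85.6651250 + 111.9657 = 197.6308250 u
The mass defect is 197.6308250 − 195.81627 = 1.8145550 u.
Binding energy = Δm·c² = 1.8145550 × 931.494 MeV/u = 1690.25 MeV
Dividing by A = 196 gives 8.624 MeV per nucleon.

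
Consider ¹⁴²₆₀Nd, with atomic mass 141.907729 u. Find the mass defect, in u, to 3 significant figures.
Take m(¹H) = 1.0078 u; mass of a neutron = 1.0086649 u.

1.27 u

With 60 protons and 82 neutrons (A = 142):
Σm = 60·m(¹H) + 82·m_n = 60.4680 + 82.7105218 = 143.1785218 u
The mass defect is 143.1785218 − 141.907729 = 1.2707928 u.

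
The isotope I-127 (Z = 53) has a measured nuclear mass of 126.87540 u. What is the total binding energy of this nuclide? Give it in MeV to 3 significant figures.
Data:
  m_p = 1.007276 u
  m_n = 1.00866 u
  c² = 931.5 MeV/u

The nucleus contains 53 protons and 127 − 53 = 74 neutrons.
Mass of separated nucleons = 53(1.007276) + 74(1.00866) = 53.385628 + 74.64084 = 128.026468 u
The mass defect is 128.026468 − 126.87540 = 1.151068 u.
Converting to energy: 1.151068 u × 931.5 MeV/u = 1072.22 MeV

1070 MeV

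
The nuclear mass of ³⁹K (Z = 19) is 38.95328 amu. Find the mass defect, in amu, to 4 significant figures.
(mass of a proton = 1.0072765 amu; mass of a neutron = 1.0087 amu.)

The nucleus contains 19 protons and 39 − 19 = 20 neutrons.
Total constituent mass: 19 × 1.0072765 + 20 × 1.0087 = 39.3122535 amu
Δm = 39.3122535 − 38.95328 = 0.3589735 amu

0.3590 amu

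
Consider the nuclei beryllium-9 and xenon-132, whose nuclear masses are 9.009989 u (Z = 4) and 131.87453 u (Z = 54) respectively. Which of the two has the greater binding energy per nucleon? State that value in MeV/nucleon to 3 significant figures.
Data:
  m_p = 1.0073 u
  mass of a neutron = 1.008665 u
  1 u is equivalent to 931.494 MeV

xenon-132; 8.44 MeV/nucleon

beryllium-9: Σm = 4(1.0073) + 5(1.008665) = 9.072525 u; Δm = 0.062536 u; E_B = 58.252 MeV; E_B/A = 6.472 MeV
xenon-132: Σm = 54(1.0073) + 78(1.008665) = 133.070070 u; Δm = 1.195540 u; E_B = 1113.64 MeV; E_B/A = 8.437 MeV
xenon-132 has the higher binding energy per nucleon, so it is the more tightly bound nucleus.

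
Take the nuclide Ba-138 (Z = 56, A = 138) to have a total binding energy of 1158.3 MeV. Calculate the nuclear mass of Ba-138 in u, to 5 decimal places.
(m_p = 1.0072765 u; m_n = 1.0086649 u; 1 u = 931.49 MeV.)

137.87451 u

Mass defect = 1158.3 MeV / (931.49 MeV/u) = 1.2434916 u
Constituent mass = 56(1.0072765) + 82(1.0086649) = 139.1180058 u
Nuclear mass = 139.1180058 − 1.2434916 = 137.8745142 u ≈ 137.87451 u (to 5 decimal places)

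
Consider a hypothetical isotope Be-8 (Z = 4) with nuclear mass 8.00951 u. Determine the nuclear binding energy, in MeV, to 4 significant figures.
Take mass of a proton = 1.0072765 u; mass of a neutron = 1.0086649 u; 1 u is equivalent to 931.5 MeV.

With 4 protons and 4 neutrons (A = 8):
Total constituent mass: 4 × 1.0072765 + 4 × 1.0086649 = 8.0637656 u
Mass defect Δm = 8.0637656 − 8.00951 = 0.0542556 u
Converting to energy: 0.0542556 u × 931.5 MeV/u = 50.5391 MeV

50.54 MeV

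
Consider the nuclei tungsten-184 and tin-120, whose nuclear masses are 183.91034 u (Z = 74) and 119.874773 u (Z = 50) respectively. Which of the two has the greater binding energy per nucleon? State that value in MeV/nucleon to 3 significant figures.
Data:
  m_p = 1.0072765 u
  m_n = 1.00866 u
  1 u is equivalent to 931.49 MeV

tin-120; 8.50 MeV/nucleon

tungsten-184: Σm = 74(1.0072765) + 110(1.00866) = 185.4910610 u; Δm = 1.5807210 u; E_B = 1472.4 MeV; E_B/A = 8.002 MeV
tin-120: Σm = 50(1.0072765) + 70(1.00866) = 120.9700250 u; Δm = 1.0952520 u; E_B = 1020.2 MeV; E_B/A = 8.502 MeV
tin-120 has the higher binding energy per nucleon, so it is the more tightly bound nucleus.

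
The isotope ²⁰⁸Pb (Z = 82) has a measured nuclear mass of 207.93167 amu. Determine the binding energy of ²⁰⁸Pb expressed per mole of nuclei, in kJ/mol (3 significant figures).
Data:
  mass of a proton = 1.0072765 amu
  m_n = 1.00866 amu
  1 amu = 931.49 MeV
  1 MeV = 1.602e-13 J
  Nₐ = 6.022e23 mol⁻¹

Total constituent mass: 82 × 1.0072765 + 126 × 1.00866 = 209.6878330 amu
The mass defect is 209.6878330 − 207.93167 = 1.7561630 amu.
E_B = 1.7561630 × 931.49 = 1635.85 MeV
Per nucleus in joules: 1635.85 MeV × 1.602e-13 J/MeV = 2.6206e-10 J
Per mole: 2.6206e-10 J × 6.022e23 mol⁻¹ = 1.5781e+14 J/mol

1.58e+11 kJ/mol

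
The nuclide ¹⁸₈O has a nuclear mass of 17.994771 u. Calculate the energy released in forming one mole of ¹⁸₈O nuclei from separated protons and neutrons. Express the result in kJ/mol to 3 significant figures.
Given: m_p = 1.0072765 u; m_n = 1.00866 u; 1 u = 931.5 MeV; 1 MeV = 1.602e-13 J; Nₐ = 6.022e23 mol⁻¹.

1.35e+10 kJ/mol

Σm = 8·m_p + 10·m_n = 8.0582120 + 10.08660 = 18.1448120 u
Δm = 18.1448120 − 17.994771 = 0.1500410 u
Converting to energy: 0.1500410 u × 931.5 MeV/u = 139.763 MeV
Per nucleus in joules: 139.763 MeV × 1.602e-13 J/MeV = 2.2390e-11 J
Per mole: 2.2390e-11 J × 6.022e23 mol⁻¹ = 1.3483e+13 J/mol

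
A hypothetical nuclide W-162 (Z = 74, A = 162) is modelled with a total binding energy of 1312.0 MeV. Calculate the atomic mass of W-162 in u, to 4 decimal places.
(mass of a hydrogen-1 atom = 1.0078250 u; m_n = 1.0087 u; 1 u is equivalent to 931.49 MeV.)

161.9362 u

Mass defect = 1312.0 MeV / (931.49 MeV/u) = 1.408496 u
Constituent mass = 74(1.0078250) + 88(1.0087) = 163.3446500 u
Atomic mass = 163.3446500 − 1.408496 = 161.9361540 u ≈ 161.9362 u (to 4 decimal places)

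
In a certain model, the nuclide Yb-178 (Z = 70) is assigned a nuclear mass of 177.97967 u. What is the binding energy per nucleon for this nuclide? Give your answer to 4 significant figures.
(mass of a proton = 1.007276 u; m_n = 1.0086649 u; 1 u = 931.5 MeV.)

7.669 MeV/nucleon

Total constituent mass: 70 × 1.007276 + 108 × 1.0086649 = 179.4451292 u
Mass defect Δm = 179.4451292 − 177.97967 = 1.4654592 u
Binding energy = Δm·c² = 1.4654592 × 931.5 MeV/u = 1365.08 MeV
BE/A = 1365.08 MeV / 178 = 7.669 MeV/nucleon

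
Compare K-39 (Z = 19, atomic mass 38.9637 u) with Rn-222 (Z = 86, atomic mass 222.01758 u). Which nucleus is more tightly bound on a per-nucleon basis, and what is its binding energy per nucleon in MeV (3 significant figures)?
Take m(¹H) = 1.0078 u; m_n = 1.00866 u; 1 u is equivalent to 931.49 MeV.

K-39: Σm = 19(1.0078) + 20(1.00866) = 39.32140 u; Δm = 0.35770 u; E_B = 333.19 MeV; E_B/A = 8.543 MeV
Rn-222: Σm = 86(1.0078) + 136(1.00866) = 223.84856 u; Δm = 1.83098 u; E_B = 1705.54 MeV; E_B/A = 7.683 MeV
K-39 has the higher binding energy per nucleon, so it is the more tightly bound nucleus.

K-39; 8.54 MeV/nucleon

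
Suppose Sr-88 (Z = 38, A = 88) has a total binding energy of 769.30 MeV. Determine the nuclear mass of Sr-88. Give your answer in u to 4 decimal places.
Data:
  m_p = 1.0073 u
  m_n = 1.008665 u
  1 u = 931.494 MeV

Mass defect = 769.30 MeV / (931.494 MeV/u) = 0.825878 u
Constituent mass = 38(1.0073) + 50(1.008665) = 88.710650 u
Nuclear mass = 88.710650 − 0.825878 = 87.884772 u ≈ 87.8848 u (to 4 decimal places)

87.8848 u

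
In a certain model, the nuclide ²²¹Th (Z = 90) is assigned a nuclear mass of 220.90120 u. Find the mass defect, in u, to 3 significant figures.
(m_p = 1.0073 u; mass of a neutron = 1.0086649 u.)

1.89 u

Z = 90, so N = A − Z = 221 − 90 = 131.
Σm = 90·m_p + 131·m_n = 90.6570 + 132.1351019 = 222.7921019 u
Δm = 222.7921019 − 220.90120 = 1.8909019 u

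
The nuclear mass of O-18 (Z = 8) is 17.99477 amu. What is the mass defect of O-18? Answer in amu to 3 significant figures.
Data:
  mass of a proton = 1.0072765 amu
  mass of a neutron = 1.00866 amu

Total constituent mass: 8 × 1.0072765 + 10 × 1.00866 = 18.1448120 amu
Δm = 18.1448120 − 17.99477 = 0.1500420 amu

0.150 amu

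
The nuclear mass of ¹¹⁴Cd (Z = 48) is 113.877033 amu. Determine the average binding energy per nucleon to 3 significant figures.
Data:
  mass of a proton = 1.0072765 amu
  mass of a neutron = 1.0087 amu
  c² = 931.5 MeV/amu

8.55 MeV/nucleon

Z = 48, so N = A − Z = 114 − 48 = 66.
Σm = 48·m_p + 66·m_n = 48.3492720 + 66.5742 = 114.9234720 amu
The mass defect is 114.9234720 − 113.877033 = 1.0464390 amu.
E_B = 1.0464390 × 931.5 = 974.758 MeV
BE/A = 974.758 MeV / 114 = 8.551 MeV/nucleon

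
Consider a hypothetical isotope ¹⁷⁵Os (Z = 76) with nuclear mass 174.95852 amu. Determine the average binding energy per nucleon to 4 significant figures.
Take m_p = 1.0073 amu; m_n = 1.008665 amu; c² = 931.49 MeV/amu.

Mass of separated nucleons = 76(1.0073) + 99(1.008665) = 76.5548 + 99.857835 = 176.412635 amu
Δm = 176.412635 − 174.95852 = 1.454115 amu
Converting to energy: 1.454115 amu × 931.49 MeV/amu = 1354.49 MeV
BE/A = 1354.49 MeV / 175 = 7.740 MeV/nucleon

7.740 MeV/nucleon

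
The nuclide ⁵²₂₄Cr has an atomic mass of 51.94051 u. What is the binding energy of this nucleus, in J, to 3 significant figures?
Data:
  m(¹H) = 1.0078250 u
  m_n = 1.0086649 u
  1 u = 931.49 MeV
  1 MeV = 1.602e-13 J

7.31e-11 J

The nucleus contains 24 protons and 52 − 24 = 28 neutrons.
Total constituent mass: 24 × 1.0078250 + 28 × 1.0086649 = 52.4304172 u
Δm = 52.4304172 − 51.94051 = 0.4899072 u
Converting to energy: 0.4899072 u × 931.49 MeV/u = 456.344 MeV
In joules: 456.344 MeV × 1.602e-13 J/MeV = 7.3106e-11 J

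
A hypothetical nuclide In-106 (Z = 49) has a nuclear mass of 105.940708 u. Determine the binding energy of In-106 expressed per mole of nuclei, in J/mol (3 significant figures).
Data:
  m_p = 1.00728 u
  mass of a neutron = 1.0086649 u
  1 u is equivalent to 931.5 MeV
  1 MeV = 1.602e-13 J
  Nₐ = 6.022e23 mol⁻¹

Mass of separated nucleons = 49(1.00728) + 57(1.0086649) = 49.35672 + 57.4938993 = 106.8506193 u
The mass defect is 106.8506193 − 105.940708 = 0.9099113 u.
E_B = 0.9099113 × 931.5 = 847.582 MeV
Per nucleus in joules: 847.582 MeV × 1.602e-13 J/MeV = 1.3578e-10 J
Per mole: 1.3578e-10 J × 6.022e23 mol⁻¹ = 8.1767e+13 J/mol

8.18e+13 J/mol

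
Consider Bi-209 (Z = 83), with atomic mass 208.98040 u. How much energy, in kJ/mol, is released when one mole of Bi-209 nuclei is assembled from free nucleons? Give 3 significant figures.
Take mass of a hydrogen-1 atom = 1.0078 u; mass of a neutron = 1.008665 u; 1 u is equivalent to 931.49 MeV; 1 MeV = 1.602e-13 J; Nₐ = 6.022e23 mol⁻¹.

With 83 protons and 126 neutrons (A = 209):
Σm = 83·m(¹H) + 126·m_n = 83.6474 + 127.091790 = 210.739190 u
The mass defect is 210.739190 − 208.98040 = 1.758790 u.
Converting to energy: 1.758790 u × 931.49 MeV/u = 1638.30 MeV
Per nucleus in joules: 1638.30 MeV × 1.602e-13 J/MeV = 2.6246e-10 J
Per mole: 2.6246e-10 J × 6.022e23 mol⁻¹ = 1.5805e+14 J/mol

1.58e+11 kJ/mol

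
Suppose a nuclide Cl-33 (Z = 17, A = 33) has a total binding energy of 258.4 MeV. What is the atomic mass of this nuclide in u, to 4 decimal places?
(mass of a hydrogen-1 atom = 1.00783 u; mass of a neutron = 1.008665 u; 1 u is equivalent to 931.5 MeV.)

Mass defect = 258.4 MeV / (931.5 MeV/u) = 0.277402 u
Constituent mass = 17(1.00783) + 16(1.008665) = 33.271750 u
Atomic mass = 33.271750 − 0.277402 = 32.994348 u ≈ 32.9943 u (to 4 decimal places)

32.9943 u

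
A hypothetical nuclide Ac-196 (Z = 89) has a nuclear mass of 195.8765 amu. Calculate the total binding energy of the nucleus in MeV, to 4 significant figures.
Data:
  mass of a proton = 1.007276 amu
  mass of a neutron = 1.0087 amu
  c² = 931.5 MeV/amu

1585 MeV

Mass of separated nucleons = 89(1.007276) + 107(1.0087) = 89.647564 + 107.9309 = 197.578464 amu
The mass defect is 197.578464 − 195.8765 = 1.701964 amu.
Binding energy = Δm·c² = 1.701964 × 931.5 MeV/amu = 1585.38 MeV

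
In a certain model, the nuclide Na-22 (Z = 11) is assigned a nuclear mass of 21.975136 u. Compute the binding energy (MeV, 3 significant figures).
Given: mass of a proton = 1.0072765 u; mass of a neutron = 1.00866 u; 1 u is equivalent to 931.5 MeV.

The nucleus contains 11 protons and 22 − 11 = 11 neutrons.
Σm = 11·m_p + 11·m_n = 11.0800415 + 11.09526 = 22.1753015 u
Mass defect Δm = 22.1753015 − 21.975136 = 0.2001655 u
E_B = 0.2001655 × 931.5 = 186.454 MeV

186 MeV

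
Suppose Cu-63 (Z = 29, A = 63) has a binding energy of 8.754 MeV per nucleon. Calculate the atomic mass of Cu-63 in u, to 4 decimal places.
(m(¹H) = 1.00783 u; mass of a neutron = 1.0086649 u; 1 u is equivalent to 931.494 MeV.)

62.9296 u

Total binding energy = 63 × 8.754 = 551.502 MeV
Mass defect = 551.502 MeV / (931.494 MeV/u) = 0.592062 u
Constituent mass = 29(1.00783) + 34(1.0086649) = 63.5216766 u
Atomic mass = 63.5216766 − 0.592062 = 62.9296146 u ≈ 62.9296 u (to 4 decimal places)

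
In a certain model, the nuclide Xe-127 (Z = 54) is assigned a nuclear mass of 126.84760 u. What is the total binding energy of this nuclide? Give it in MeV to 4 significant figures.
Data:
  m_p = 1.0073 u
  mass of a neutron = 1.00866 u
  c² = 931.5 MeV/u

Total constituent mass: 54 × 1.0073 + 73 × 1.00866 = 128.02638 u
The mass defect is 128.02638 − 126.84760 = 1.17878 u.
Converting to energy: 1.17878 u × 931.5 MeV/u = 1098.03 MeV

1098 MeV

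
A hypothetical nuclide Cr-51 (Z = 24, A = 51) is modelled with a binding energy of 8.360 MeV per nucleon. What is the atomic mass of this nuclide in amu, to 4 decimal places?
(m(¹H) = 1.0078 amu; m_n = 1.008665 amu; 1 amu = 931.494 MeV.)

50.9634 amu

Total binding energy = 51 × 8.360 = 426.360 MeV
Mass defect = 426.360 MeV / (931.494 MeV/amu) = 0.457716 amu
Constituent mass = 24(1.0078) + 27(1.008665) = 51.421155 amu
Atomic mass = 51.421155 − 0.457716 = 50.963439 amu ≈ 50.9634 amu (to 4 decimal places)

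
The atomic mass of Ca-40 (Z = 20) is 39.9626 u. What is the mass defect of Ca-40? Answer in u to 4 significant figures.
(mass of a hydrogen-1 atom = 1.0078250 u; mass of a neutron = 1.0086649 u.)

Σm = 20·m(¹H) + 20·m_n = 20.1565000 + 20.1732980 = 40.3297980 u
The mass defect is 40.3297980 − 39.9626 = 0.3671980 u.

0.3672 u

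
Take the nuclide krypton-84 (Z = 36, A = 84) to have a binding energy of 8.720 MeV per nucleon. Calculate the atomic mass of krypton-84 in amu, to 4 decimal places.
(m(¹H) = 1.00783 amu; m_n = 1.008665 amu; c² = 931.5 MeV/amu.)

Total binding energy = 84 × 8.720 = 732.480 MeV
Mass defect = 732.480 MeV / (931.5 MeV/amu) = 0.786345 amu
Constituent mass = 36(1.00783) + 48(1.008665) = 84.697800 amu
Atomic mass = 84.697800 − 0.786345 = 83.911455 amu ≈ 83.9115 amu (to 4 decimal places)

83.9115 amu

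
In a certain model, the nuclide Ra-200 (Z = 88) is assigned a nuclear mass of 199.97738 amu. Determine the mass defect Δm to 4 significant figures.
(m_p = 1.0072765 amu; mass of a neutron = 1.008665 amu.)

Σm = 88·m_p + 112·m_n = 88.6403320 + 112.970480 = 201.6108120 amu
Δm = 201.6108120 − 199.97738 = 1.6334320 amu

1.633 amu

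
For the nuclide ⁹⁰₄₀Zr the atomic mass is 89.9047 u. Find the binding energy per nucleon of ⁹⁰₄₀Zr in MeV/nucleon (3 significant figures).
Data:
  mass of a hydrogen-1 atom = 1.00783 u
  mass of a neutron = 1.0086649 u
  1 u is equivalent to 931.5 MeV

8.71 MeV/nucleon

Mass of separated nucleons = 40(1.00783) + 50(1.0086649) = 40.31320 + 50.4332450 = 90.7464450 u
The mass defect is 90.7464450 − 89.9047 = 0.8417450 u.
E_B = 0.8417450 × 931.5 = 784.085 MeV
Dividing by A = 90 gives 8.712 MeV per nucleon.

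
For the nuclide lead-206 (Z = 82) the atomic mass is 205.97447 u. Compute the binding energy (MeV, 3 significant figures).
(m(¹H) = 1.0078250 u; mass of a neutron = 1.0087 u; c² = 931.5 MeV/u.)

1630 MeV

Z = 82, so N = A − Z = 206 − 82 = 124.
Total constituent mass: 82 × 1.0078250 + 124 × 1.0087 = 207.7204500 u
Mass defect Δm = 207.7204500 − 205.97447 = 1.7459800 u
Converting to energy: 1.7459800 u × 931.5 MeV/u = 1626.38 MeV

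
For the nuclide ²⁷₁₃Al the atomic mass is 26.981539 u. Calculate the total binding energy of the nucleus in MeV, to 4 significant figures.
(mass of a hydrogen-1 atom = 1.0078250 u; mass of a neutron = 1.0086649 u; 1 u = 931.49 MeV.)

224.9 MeV

Mass of separated nucleons = 13(1.0078250) + 14(1.0086649) = 13.1017250 + 14.1213086 = 27.2230336 u
The mass defect is 27.2230336 − 26.981539 = 0.2414946 u.
Binding energy = Δm·c² = 0.2414946 × 931.49 MeV/u = 224.9498 MeV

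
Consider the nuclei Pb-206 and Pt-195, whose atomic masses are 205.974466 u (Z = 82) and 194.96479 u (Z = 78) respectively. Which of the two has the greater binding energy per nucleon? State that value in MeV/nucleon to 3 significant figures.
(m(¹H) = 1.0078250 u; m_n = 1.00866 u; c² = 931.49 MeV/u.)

Pb-206: Σm = 82(1.0078250) + 124(1.00866) = 207.7154900 u; Δm = 1.7410240 u; E_B = 1621.75 MeV; E_B/A = 7.873 MeV
Pt-195: Σm = 78(1.0078250) + 117(1.00866) = 196.6235700 u; Δm = 1.6587800 u; E_B = 1545.1 MeV; E_B/A = 7.924 MeV
Pt-195 has the higher binding energy per nucleon, so it is the more tightly bound nucleus.

Pt-195; 7.92 MeV/nucleon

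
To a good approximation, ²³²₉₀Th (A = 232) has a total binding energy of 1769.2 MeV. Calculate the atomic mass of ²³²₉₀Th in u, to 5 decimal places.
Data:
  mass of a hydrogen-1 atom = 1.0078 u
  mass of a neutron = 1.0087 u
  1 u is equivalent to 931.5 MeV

Mass defect = 1769.2 MeV / (931.5 MeV/u) = 1.8993022 u
Constituent mass = 90(1.0078) + 142(1.0087) = 233.9374 u
Atomic mass = 233.9374 − 1.8993022 = 232.0380978 u ≈ 232.03810 u (to 5 decimal places)

232.03810 u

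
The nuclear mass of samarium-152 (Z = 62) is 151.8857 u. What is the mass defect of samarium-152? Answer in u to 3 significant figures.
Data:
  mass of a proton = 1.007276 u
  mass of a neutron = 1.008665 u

1.35 u

With 62 protons and 90 neutrons (A = 152):
Total constituent mass: 62 × 1.007276 + 90 × 1.008665 = 153.230962 u
Mass defect Δm = 153.230962 − 151.8857 = 1.345262 u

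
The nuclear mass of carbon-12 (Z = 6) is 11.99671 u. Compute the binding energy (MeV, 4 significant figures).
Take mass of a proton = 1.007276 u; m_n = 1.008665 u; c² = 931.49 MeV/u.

92.16 MeV

The nucleus contains 6 protons and 12 − 6 = 6 neutrons.
Σm = 6·m_p + 6·m_n = 6.043656 + 6.051990 = 12.095646 u
Mass defect Δm = 12.095646 − 11.99671 = 0.098936 u
E_B = 0.098936 × 931.49 = 92.1579 MeV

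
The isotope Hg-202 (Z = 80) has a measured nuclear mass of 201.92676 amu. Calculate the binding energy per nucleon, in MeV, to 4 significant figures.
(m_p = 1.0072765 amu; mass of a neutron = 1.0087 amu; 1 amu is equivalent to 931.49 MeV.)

7.917 MeV/nucleon

Total constituent mass: 80 × 1.0072765 + 122 × 1.0087 = 203.6435200 amu
Mass defect Δm = 203.6435200 − 201.92676 = 1.7167600 amu
Converting to energy: 1.7167600 amu × 931.49 MeV/amu = 1599.14 MeV
BE/A = 1599.14 MeV / 202 = 7.917 MeV/nucleon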